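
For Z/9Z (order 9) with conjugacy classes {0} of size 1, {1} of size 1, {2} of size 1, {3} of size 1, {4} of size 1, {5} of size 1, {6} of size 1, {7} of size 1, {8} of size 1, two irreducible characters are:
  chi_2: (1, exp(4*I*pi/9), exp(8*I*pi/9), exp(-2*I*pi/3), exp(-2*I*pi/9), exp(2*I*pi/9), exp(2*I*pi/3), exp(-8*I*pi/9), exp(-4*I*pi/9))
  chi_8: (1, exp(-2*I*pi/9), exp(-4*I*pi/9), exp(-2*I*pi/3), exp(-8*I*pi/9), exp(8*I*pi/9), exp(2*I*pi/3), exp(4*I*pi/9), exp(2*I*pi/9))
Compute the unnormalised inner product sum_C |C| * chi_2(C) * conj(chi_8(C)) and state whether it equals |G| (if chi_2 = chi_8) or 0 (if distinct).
Sum = 0; so <chi_2, chi_8> = 0 (distinct irreducibles are orthogonal).

Solution. Compute term by term over conjugacy classes (|C| * chi_2(C) * conj(chi_8(C))):
  1*(1)*conj(1) + 1*(exp(4*I*pi/9))*conj(exp(-2*I*pi/9)) + 1*(exp(8*I*pi/9))*conj(exp(-4*I*pi/9)) + 1*(exp(-2*I*pi/3))*conj(exp(-2*I*pi/3)) + 1*(exp(-2*I*pi/9))*conj(exp(-8*I*pi/9)) + 1*(exp(2*I*pi/9))*conj(exp(8*I*pi/9)) + 1*(exp(2*I*pi/3))*conj(exp(2*I*pi/3)) + 1*(exp(-8*I*pi/9))*conj(exp(4*I*pi/9)) + 1*(exp(-4*I*pi/9))*conj(exp(2*I*pi/9))
  = (1) + (exp(2*I*pi/3)) + (exp(-2*I*pi/3)) + (1) + (exp(2*I*pi/3)) + (exp(-2*I*pi/3)) + (1) + (exp(2*I*pi/3)) + (exp(-2*I*pi/3))
  = 0.
(Exp terms are combined using exp(i*s)*conj(exp(i*t)) = exp(i*(s-t)), and sums of them are collapsed using the identity that for every m > 1 the m distinct m-th roots of unity sum to 0, e.g. 1 + exp(2*I*pi/3) + exp(-2*I*pi/3) = 0.)
Dividing by |G| = 9 gives 0/9 = 0, matching the row-orthogonality relation <chi_2, chi_8> = [chi_2 = chi_8].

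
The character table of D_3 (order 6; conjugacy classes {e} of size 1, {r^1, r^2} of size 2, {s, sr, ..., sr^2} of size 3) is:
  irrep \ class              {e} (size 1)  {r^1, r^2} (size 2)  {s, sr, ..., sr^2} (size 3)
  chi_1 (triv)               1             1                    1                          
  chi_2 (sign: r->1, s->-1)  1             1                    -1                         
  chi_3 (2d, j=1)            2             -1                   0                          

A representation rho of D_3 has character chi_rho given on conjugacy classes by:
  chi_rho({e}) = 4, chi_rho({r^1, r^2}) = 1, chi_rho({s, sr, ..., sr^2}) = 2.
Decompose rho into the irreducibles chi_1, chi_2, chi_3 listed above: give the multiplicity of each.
Multiplicities: chi_1: 2, chi_2: 0, chi_3: 1.

Proof sketch: Use <chi_rho, chi> = (1/|G|) sum_C |C| * chi_rho(C) * conj(chi(C)) with |G| = 6 for each irreducible chi in the table:
  <chi_rho, chi_1> = (1/6)[1*(4)*conj(1) + 2*(1)*conj(1) + 3*(2)*conj(1)]
      = (1/6)[(4) + (2) + (6)] = 12/6 = 2
  <chi_rho, chi_2> = (1/6)[1*(4)*conj(1) + 2*(1)*conj(1) + 3*(2)*conj(-1)]
      = (1/6)[(4) + (2) + (-6)] = 0/6 = 0
  <chi_rho, chi_3> = (1/6)[1*(4)*conj(2) + 2*(1)*conj(-1) + 3*(2)*conj(0)]
      = (1/6)[(8) + (-2) + (0)] = 6/6 = 1
Dimension check: dim(rho) = sum (mult * dim) = 2*1 + 0*1 + 1*2 = 4 = chi_rho(e) = 4.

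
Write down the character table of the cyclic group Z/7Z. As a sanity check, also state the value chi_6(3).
Character table of Z/7Z (irreps indexed chi_0,...,chi_6 with chi_k(m) = zeta_7^(k*m), zeta_7 = exp(2*pi*i/7)):
  irrep \ class  {0} (size 1)  {1} (size 1)    {2} (size 1)    {3} (size 1)    {4} (size 1)    {5} (size 1)    {6} (size 1)  
  chi_0          1             1               1               1               1               1               1             
  chi_1          1             exp(2*I*pi/7)   exp(4*I*pi/7)   exp(6*I*pi/7)   exp(-6*I*pi/7)  exp(-4*I*pi/7)  exp(-2*I*pi/7)
  chi_2          1             exp(4*I*pi/7)   exp(-6*I*pi/7)  exp(-2*I*pi/7)  exp(2*I*pi/7)   exp(6*I*pi/7)   exp(-4*I*pi/7)
  chi_3          1             exp(6*I*pi/7)   exp(-2*I*pi/7)  exp(4*I*pi/7)   exp(-4*I*pi/7)  exp(2*I*pi/7)   exp(-6*I*pi/7)
  chi_4          1             exp(-6*I*pi/7)  exp(2*I*pi/7)   exp(-4*I*pi/7)  exp(4*I*pi/7)   exp(-2*I*pi/7)  exp(6*I*pi/7) 
  chi_5          1             exp(-4*I*pi/7)  exp(6*I*pi/7)   exp(2*I*pi/7)   exp(-2*I*pi/7)  exp(-6*I*pi/7)  exp(4*I*pi/7) 
  chi_6          1             exp(-2*I*pi/7)  exp(-4*I*pi/7)  exp(-6*I*pi/7)  exp(6*I*pi/7)   exp(4*I*pi/7)   exp(2*I*pi/7) 

Spot check: chi_6(3) = zeta_7^(6*3) = zeta_7^18 = exp(-6*I*pi/7).

Working: Z/7Z is abelian, so all 7 irreducible complex representations are 1-dimensional. They are given by chi_k(m) = zeta_7^(k*m) for k = 0,...,6. Row orthogonality: sum_m chi_k(m) conj(chi_l(m)) = 7 * [k = l].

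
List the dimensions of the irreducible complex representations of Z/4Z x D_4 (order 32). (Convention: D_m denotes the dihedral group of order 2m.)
Dimensions: 1, 1, 1, 1, 1, 1, 1, 1, 1, 1, 1, 1, 1, 1, 1, 1, 2, 2, 2, 2

There are 20 irreducibles (= number of conjugacy classes). Their dimensions d_i satisfy sum d_i^2 = |G| = 32: 1 + 1 + 1 + 1 + 1 + 1 + 1 + 1 + 1 + 1 + 1 + 1 + 1 + 1 + 1 + 1 + 4 + 4 + 4 + 4 = 32. (For the product with Z/4Z: each of the 4 1-dim characters of Z/4Z tensors with each irrep of D_4, giving 4 copies of each D_4-dimension.)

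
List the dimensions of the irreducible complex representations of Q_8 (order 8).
Dimensions: 1, 1, 1, 1, 2

Explanation: There are 5 irreducibles (= number of conjugacy classes). Their dimensions d_i satisfy sum d_i^2 = |G| = 8: 1 + 1 + 1 + 1 + 4 = 8.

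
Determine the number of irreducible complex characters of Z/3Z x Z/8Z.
24

Explanation: The number of irreducible complex representations of a finite group equals its number of conjugacy classes. Z/3Z x Z/8Z is abelian of order 24, so every element is its own conjugacy class: 24 classes, so Z/3Z x Z/8Z (order 24) has exactly 24 irreducible complex representations.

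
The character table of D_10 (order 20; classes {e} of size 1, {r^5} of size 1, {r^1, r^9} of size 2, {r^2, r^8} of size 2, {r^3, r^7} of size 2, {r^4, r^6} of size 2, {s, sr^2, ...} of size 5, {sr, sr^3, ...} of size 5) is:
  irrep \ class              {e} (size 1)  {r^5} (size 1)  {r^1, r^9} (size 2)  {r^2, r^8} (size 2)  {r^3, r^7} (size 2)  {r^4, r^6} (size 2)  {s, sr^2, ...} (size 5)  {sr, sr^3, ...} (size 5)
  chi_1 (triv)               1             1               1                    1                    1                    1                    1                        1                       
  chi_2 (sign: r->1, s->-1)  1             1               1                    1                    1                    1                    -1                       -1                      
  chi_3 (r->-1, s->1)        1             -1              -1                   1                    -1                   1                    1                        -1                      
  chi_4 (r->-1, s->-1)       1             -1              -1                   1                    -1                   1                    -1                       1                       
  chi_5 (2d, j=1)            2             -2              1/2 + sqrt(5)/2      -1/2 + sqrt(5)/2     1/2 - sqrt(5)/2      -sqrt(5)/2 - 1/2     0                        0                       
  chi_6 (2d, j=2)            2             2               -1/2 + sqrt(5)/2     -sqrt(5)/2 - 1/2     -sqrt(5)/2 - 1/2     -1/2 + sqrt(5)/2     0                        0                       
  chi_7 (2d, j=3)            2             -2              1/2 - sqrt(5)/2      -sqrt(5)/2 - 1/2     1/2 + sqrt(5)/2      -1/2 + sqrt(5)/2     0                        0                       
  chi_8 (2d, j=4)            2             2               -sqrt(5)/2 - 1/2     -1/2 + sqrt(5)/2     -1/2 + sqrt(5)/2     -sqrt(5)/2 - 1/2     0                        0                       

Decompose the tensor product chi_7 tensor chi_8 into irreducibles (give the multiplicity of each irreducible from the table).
chi_7 tensor chi_8 = chi_5 + chi_7 (all other irreducibles have multiplicity 0).

Solution. The character of a tensor product is the pointwise product (chi_7 * chi_8)(C) = chi_7(C) * chi_8(C):
  {e}: (2)*(2), {r^5}: (-2)*(2), {r^1, r^9}: (1/2 - sqrt(5)/2)*(-sqrt(5)/2 - 1/2), {r^2, r^8}: (-sqrt(5)/2 - 1/2)*(-1/2 + sqrt(5)/2), {r^3, r^7}: (1/2 + sqrt(5)/2)*(-1/2 + sqrt(5)/2), {r^4, r^6}: (-1/2 + sqrt(5)/2)*(-sqrt(5)/2 - 1/2), {s, sr^2, ...}: (0)*(0), {sr, sr^3, ...}: (0)*(0)
so (chi_7 * chi_8) takes values
  {e} -> 4, {r^5} -> -4, {r^1, r^9} -> 1, {r^2, r^8} -> -1, {r^3, r^7} -> 1, {r^4, r^6} -> -1, {s, sr^2, ...} -> 0, {sr, sr^3, ...} -> 0.
Now take the inner product of this character with each irreducible chi from the table, <chi_7*chi_8, chi> = (1/20) sum_C |C| (chi_7*chi_8)(C) conj(chi(C)):
  <chi_7*chi_8, chi_1> = (1/20)[1*(4)*conj(1) + 1*(-4)*conj(1) + 2*(1)*conj(1) + 2*(-1)*conj(1) + 2*(1)*conj(1) + 2*(-1)*conj(1) + 5*(0)*conj(1) + 5*(0)*conj(1)]
      = (1/20)[(4) + (-4) + (2) + (-2) + (2) + (-2) + (0) + (0)] = 0/20 = 0
  <chi_7*chi_8, chi_2> = (1/20)[1*(4)*conj(1) + 1*(-4)*conj(1) + 2*(1)*conj(1) + 2*(-1)*conj(1) + 2*(1)*conj(1) + 2*(-1)*conj(1) + 5*(0)*conj(-1) + 5*(0)*conj(-1)]
      = (1/20)[(4) + (-4) + (2) + (-2) + (2) + (-2) + (0) + (0)] = 0/20 = 0
  <chi_7*chi_8, chi_3> = (1/20)[1*(4)*conj(1) + 1*(-4)*conj(-1) + 2*(1)*conj(-1) + 2*(-1)*conj(1) + 2*(1)*conj(-1) + 2*(-1)*conj(1) + 5*(0)*conj(1) + 5*(0)*conj(-1)]
      = (1/20)[(4) + (4) + (-2) + (-2) + (-2) + (-2) + (0) + (0)] = 0/20 = 0
  <chi_7*chi_8, chi_4> = (1/20)[1*(4)*conj(1) + 1*(-4)*conj(-1) + 2*(1)*conj(-1) + 2*(-1)*conj(1) + 2*(1)*conj(-1) + 2*(-1)*conj(1) + 5*(0)*conj(-1) + 5*(0)*conj(1)]
      = (1/20)[(4) + (4) + (-2) + (-2) + (-2) + (-2) + (0) + (0)] = 0/20 = 0
  <chi_7*chi_8, chi_5> = (1/20)[1*(4)*conj(2) + 1*(-4)*conj(-2) + 2*(1)*conj(1/2 + sqrt(5)/2) + 2*(-1)*conj(-1/2 + sqrt(5)/2) + 2*(1)*conj(1/2 - sqrt(5)/2) + 2*(-1)*conj(-sqrt(5)/2 - 1/2) + 5*(0)*conj(0) + 5*(0)*conj(0)]
      = (1/20)[(8) + (8) + (1 + sqrt(5)) + (1 - sqrt(5)) + (1 - sqrt(5)) + (1 + sqrt(5)) + (0) + (0)] = 20/20 = 1
  <chi_7*chi_8, chi_6> = (1/20)[1*(4)*conj(2) + 1*(-4)*conj(2) + 2*(1)*conj(-1/2 + sqrt(5)/2) + 2*(-1)*conj(-sqrt(5)/2 - 1/2) + 2*(1)*conj(-sqrt(5)/2 - 1/2) + 2*(-1)*conj(-1/2 + sqrt(5)/2) + 5*(0)*conj(0) + 5*(0)*conj(0)]
      = (1/20)[(8) + (-8) + (-1 + sqrt(5)) + (1 + sqrt(5)) + (-sqrt(5) - 1) + (1 - sqrt(5)) + (0) + (0)] = 0/20 = 0
  <chi_7*chi_8, chi_7> = (1/20)[1*(4)*conj(2) + 1*(-4)*conj(-2) + 2*(1)*conj(1/2 - sqrt(5)/2) + 2*(-1)*conj(-sqrt(5)/2 - 1/2) + 2*(1)*conj(1/2 + sqrt(5)/2) + 2*(-1)*conj(-1/2 + sqrt(5)/2) + 5*(0)*conj(0) + 5*(0)*conj(0)]
      = (1/20)[(8) + (8) + (1 - sqrt(5)) + (1 + sqrt(5)) + (1 + sqrt(5)) + (1 - sqrt(5)) + (0) + (0)] = 20/20 = 1
  <chi_7*chi_8, chi_8> = (1/20)[1*(4)*conj(2) + 1*(-4)*conj(2) + 2*(1)*conj(-sqrt(5)/2 - 1/2) + 2*(-1)*conj(-1/2 + sqrt(5)/2) + 2*(1)*conj(-1/2 + sqrt(5)/2) + 2*(-1)*conj(-sqrt(5)/2 - 1/2) + 5*(0)*conj(0) + 5*(0)*conj(0)]
      = (1/20)[(8) + (-8) + (-sqrt(5) - 1) + (1 - sqrt(5)) + (-1 + sqrt(5)) + (1 + sqrt(5)) + (0) + (0)] = 0/20 = 0
Hence the multiplicities are chi_5: 1, chi_7: 1. Dimension check: dim(chi_7)*dim(chi_8) = 2*2 = 4 and sum (mult * dim) = 1*2 + 1*2 = 4.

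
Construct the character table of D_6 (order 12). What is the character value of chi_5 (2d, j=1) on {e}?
Conjugacy classes: {e} of size 1, {r^3} of size 1, {r^1, r^5} of size 2, {r^2, r^4} of size 2, {s, sr^2, ...} of size 3, {sr, sr^3, ...} of size 3.
Character table:
  irrep \ class              {e} (size 1)  {r^3} (size 1)  {r^1, r^5} (size 2)  {r^2, r^4} (size 2)  {s, sr^2, ...} (size 3)  {sr, sr^3, ...} (size 3)
  chi_1 (triv)               1             1               1                    1                    1                        1                       
  chi_2 (sign: r->1, s->-1)  1             1               1                    1                    -1                       -1                      
  chi_3 (r->-1, s->1)        1             -1              -1                   1                    1                        -1                      
  chi_4 (r->-1, s->-1)       1             -1              -1                   1                    -1                       1                       
  chi_5 (2d, j=1)            2             -2              1                    -1                   0                        0                       
  chi_6 (2d, j=2)            2             2               -1                   -1                   0                        0                       

Spot check: chi_5 (2d, j=1) on {e} = 2.

Solution. D_6 has order 2*6 = 12 with 6 conjugacy classes, hence 6 irreducibles. Sum of squared dims 1 + 1 + 1 + 1 + 4 + 4 = 12 = |G|. Linear characters come from the abelianisation; the 2-dimensional irreps have character r^k -> 2*cos(2*pi*j*k/6), reflections -> 0.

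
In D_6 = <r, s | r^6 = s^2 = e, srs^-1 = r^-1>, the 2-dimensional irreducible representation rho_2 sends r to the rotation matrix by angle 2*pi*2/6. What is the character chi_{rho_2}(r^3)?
chi_{rho_2}(r^3) = 2*cos(2*pi*2*3/6) = 2

Argument: rho_2(r^3) is rotation by angle 2*pi*2*3/6, whose trace is 2*cos(2*pi*2*3/6) = 2.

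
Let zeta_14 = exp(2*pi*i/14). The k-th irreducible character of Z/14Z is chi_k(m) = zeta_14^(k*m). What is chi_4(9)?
chi_4(9) = zeta_14^36 = exp(-6*I*pi/7)

Working: chi_4(9) = zeta_14^(4*9) = zeta_14^36. Since zeta_14^14 = 1, this equals zeta_14^8 = exp(2*pi*i*8/14) = exp(-6*I*pi/7).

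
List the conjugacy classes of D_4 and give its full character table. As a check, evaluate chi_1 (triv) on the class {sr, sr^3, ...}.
Conjugacy classes: {e} of size 1, {r^2} of size 1, {r^1, r^3} of size 2, {s, sr^2, ...} of size 2, {sr, sr^3, ...} of size 2.
Character table:
  irrep \ class              {e} (size 1)  {r^2} (size 1)  {r^1, r^3} (size 2)  {s, sr^2, ...} (size 2)  {sr, sr^3, ...} (size 2)
  chi_1 (triv)               1             1               1                    1                        1                       
  chi_2 (sign: r->1, s->-1)  1             1               1                    -1                       -1                      
  chi_3 (r->-1, s->1)        1             1               -1                   1                        -1                      
  chi_4 (r->-1, s->-1)       1             1               -1                   -1                       1                       
  chi_5 (2d, j=1)            2             -2              0                    0                        0                       

Spot check: chi_1 (triv) on {sr, sr^3, ...} = 1.

Explanation: D_4 has order 2*4 = 8 with 5 conjugacy classes, hence 5 irreducibles. Sum of squared dims 1 + 1 + 1 + 1 + 4 = 8 = |G|. Linear characters come from the abelianisation; the 2-dimensional irreps have character r^k -> 2*cos(2*pi*j*k/4), reflections -> 0.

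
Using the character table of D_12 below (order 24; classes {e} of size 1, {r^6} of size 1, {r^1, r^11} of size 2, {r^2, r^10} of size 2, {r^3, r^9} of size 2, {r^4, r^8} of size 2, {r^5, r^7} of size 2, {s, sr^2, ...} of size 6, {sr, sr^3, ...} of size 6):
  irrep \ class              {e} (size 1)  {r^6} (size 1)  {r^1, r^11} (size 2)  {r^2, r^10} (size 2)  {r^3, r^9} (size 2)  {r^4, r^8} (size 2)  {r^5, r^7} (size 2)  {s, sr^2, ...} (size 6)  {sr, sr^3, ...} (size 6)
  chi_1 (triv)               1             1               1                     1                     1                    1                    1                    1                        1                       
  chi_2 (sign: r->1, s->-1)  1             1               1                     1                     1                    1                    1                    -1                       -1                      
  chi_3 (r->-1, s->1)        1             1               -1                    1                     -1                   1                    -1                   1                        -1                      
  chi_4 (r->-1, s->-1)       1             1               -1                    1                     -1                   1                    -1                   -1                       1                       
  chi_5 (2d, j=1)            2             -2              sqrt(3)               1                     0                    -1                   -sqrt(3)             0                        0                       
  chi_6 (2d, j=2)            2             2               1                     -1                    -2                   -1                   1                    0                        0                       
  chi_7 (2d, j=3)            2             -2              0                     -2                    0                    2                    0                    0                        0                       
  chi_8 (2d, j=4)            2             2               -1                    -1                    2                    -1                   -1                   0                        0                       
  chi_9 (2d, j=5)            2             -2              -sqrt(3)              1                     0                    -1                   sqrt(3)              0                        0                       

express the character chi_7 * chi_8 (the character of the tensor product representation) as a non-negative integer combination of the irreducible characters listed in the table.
chi_7 tensor chi_8 = chi_5 + chi_9 (all other irreducibles have multiplicity 0).

Why: The character of a tensor product is the pointwise product (chi_7 * chi_8)(C) = chi_7(C) * chi_8(C):
  {e}: (2)*(2), {r^6}: (-2)*(2), {r^1, r^11}: (0)*(-1), {r^2, r^10}: (-2)*(-1), {r^3, r^9}: (0)*(2), {r^4, r^8}: (2)*(-1), {r^5, r^7}: (0)*(-1), {s, sr^2, ...}: (0)*(0), {sr, sr^3, ...}: (0)*(0)
so (chi_7 * chi_8) takes values
  {e} -> 4, {r^6} -> -4, {r^1, r^11} -> 0, {r^2, r^10} -> 2, {r^3, r^9} -> 0, {r^4, r^8} -> -2, {r^5, r^7} -> 0, {s, sr^2, ...} -> 0, {sr, sr^3, ...} -> 0.
Now take the inner product of this character with each irreducible chi from the table, <chi_7*chi_8, chi> = (1/24) sum_C |C| (chi_7*chi_8)(C) conj(chi(C)):
  <chi_7*chi_8, chi_1> = (1/24)[1*(4)*conj(1) + 1*(-4)*conj(1) + 2*(0)*conj(1) + 2*(2)*conj(1) + 2*(0)*conj(1) + 2*(-2)*conj(1) + 2*(0)*conj(1) + 6*(0)*conj(1) + 6*(0)*conj(1)]
      = (1/24)[(4) + (-4) + (0) + (4) + (0) + (-4) + (0) + (0) + (0)] = 0/24 = 0
  <chi_7*chi_8, chi_2> = (1/24)[1*(4)*conj(1) + 1*(-4)*conj(1) + 2*(0)*conj(1) + 2*(2)*conj(1) + 2*(0)*conj(1) + 2*(-2)*conj(1) + 2*(0)*conj(1) + 6*(0)*conj(-1) + 6*(0)*conj(-1)]
      = (1/24)[(4) + (-4) + (0) + (4) + (0) + (-4) + (0) + (0) + (0)] = 0/24 = 0
  <chi_7*chi_8, chi_3> = (1/24)[1*(4)*conj(1) + 1*(-4)*conj(1) + 2*(0)*conj(-1) + 2*(2)*conj(1) + 2*(0)*conj(-1) + 2*(-2)*conj(1) + 2*(0)*conj(-1) + 6*(0)*conj(1) + 6*(0)*conj(-1)]
      = (1/24)[(4) + (-4) + (0) + (4) + (0) + (-4) + (0) + (0) + (0)] = 0/24 = 0
  <chi_7*chi_8, chi_4> = (1/24)[1*(4)*conj(1) + 1*(-4)*conj(1) + 2*(0)*conj(-1) + 2*(2)*conj(1) + 2*(0)*conj(-1) + 2*(-2)*conj(1) + 2*(0)*conj(-1) + 6*(0)*conj(-1) + 6*(0)*conj(1)]
      = (1/24)[(4) + (-4) + (0) + (4) + (0) + (-4) + (0) + (0) + (0)] = 0/24 = 0
  <chi_7*chi_8, chi_5> = (1/24)[1*(4)*conj(2) + 1*(-4)*conj(-2) + 2*(0)*conj(sqrt(3)) + 2*(2)*conj(1) + 2*(0)*conj(0) + 2*(-2)*conj(-1) + 2*(0)*conj(-sqrt(3)) + 6*(0)*conj(0) + 6*(0)*conj(0)]
      = (1/24)[(8) + (8) + (0) + (4) + (0) + (4) + (0) + (0) + (0)] = 24/24 = 1
  <chi_7*chi_8, chi_6> = (1/24)[1*(4)*conj(2) + 1*(-4)*conj(2) + 2*(0)*conj(1) + 2*(2)*conj(-1) + 2*(0)*conj(-2) + 2*(-2)*conj(-1) + 2*(0)*conj(1) + 6*(0)*conj(0) + 6*(0)*conj(0)]
      = (1/24)[(8) + (-8) + (0) + (-4) + (0) + (4) + (0) + (0) + (0)] = 0/24 = 0
  <chi_7*chi_8, chi_7> = (1/24)[1*(4)*conj(2) + 1*(-4)*conj(-2) + 2*(0)*conj(0) + 2*(2)*conj(-2) + 2*(0)*conj(0) + 2*(-2)*conj(2) + 2*(0)*conj(0) + 6*(0)*conj(0) + 6*(0)*conj(0)]
      = (1/24)[(8) + (8) + (0) + (-8) + (0) + (-8) + (0) + (0) + (0)] = 0/24 = 0
  <chi_7*chi_8, chi_8> = (1/24)[1*(4)*conj(2) + 1*(-4)*conj(2) + 2*(0)*conj(-1) + 2*(2)*conj(-1) + 2*(0)*conj(2) + 2*(-2)*conj(-1) + 2*(0)*conj(-1) + 6*(0)*conj(0) + 6*(0)*conj(0)]
      = (1/24)[(8) + (-8) + (0) + (-4) + (0) + (4) + (0) + (0) + (0)] = 0/24 = 0
  <chi_7*chi_8, chi_9> = (1/24)[1*(4)*conj(2) + 1*(-4)*conj(-2) + 2*(0)*conj(-sqrt(3)) + 2*(2)*conj(1) + 2*(0)*conj(0) + 2*(-2)*conj(-1) + 2*(0)*conj(sqrt(3)) + 6*(0)*conj(0) + 6*(0)*conj(0)]
      = (1/24)[(8) + (8) + (0) + (4) + (0) + (4) + (0) + (0) + (0)] = 24/24 = 1
Hence the multiplicities are chi_5: 1, chi_9: 1. Dimension check: dim(chi_7)*dim(chi_8) = 2*2 = 4 and sum (mult * dim) = 1*2 + 1*2 = 4.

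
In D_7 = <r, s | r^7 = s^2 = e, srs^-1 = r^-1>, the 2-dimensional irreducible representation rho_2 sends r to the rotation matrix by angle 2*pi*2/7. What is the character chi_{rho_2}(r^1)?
chi_{rho_2}(r^1) = 2*cos(2*pi*2*1/7) = -2*cos(3*pi/7)

Details: rho_2(r^1) is rotation by angle 2*pi*2*1/7, whose trace is 2*cos(2*pi*2*1/7) = -2*cos(3*pi/7).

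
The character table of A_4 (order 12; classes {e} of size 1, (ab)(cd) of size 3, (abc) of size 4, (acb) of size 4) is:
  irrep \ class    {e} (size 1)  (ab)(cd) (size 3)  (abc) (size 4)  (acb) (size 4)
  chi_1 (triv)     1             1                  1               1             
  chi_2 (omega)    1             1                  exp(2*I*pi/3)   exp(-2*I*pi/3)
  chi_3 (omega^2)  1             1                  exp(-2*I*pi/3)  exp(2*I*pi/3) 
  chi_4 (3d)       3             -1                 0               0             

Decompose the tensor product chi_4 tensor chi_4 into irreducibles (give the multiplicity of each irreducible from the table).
chi_4 tensor chi_4 = chi_1 + chi_2 + chi_3 + 2*chi_4 (all other irreducibles have multiplicity 0).

The character of a tensor product is the pointwise product (chi_4 * chi_4)(C) = chi_4(C) * chi_4(C):
  {e}: (3)*(3), (ab)(cd): (-1)*(-1), (abc): (0)*(0), (acb): (0)*(0)
so (chi_4 * chi_4) takes values
  {e} -> 9, (ab)(cd) -> 1, (abc) -> 0, (acb) -> 0.
Now take the inner product of this character with each irreducible chi from the table, <chi_4*chi_4, chi> = (1/12) sum_C |C| (chi_4*chi_4)(C) conj(chi(C)):
  <chi_4*chi_4, chi_1> = (1/12)[1*(9)*conj(1) + 3*(1)*conj(1) + 4*(0)*conj(1) + 4*(0)*conj(1)]
      = (1/12)[(9) + (3) + (0) + (0)] = 12/12 = 1
  <chi_4*chi_4, chi_2> = (1/12)[1*(9)*conj(1) + 3*(1)*conj(1) + 4*(0)*conj(exp(2*I*pi/3)) + 4*(0)*conj(exp(-2*I*pi/3))]
      = (1/12)[(9) + (3) + (0) + (0)] = 12/12 = 1
  <chi_4*chi_4, chi_3> = (1/12)[1*(9)*conj(1) + 3*(1)*conj(1) + 4*(0)*conj(exp(-2*I*pi/3)) + 4*(0)*conj(exp(2*I*pi/3))]
      = (1/12)[(9) + (3) + (0) + (0)] = 12/12 = 1
  <chi_4*chi_4, chi_4> = (1/12)[1*(9)*conj(3) + 3*(1)*conj(-1) + 4*(0)*conj(0) + 4*(0)*conj(0)]
      = (1/12)[(27) + (-3) + (0) + (0)] = 24/12 = 2
(Exp terms are combined using exp(i*s)*conj(exp(i*t)) = exp(i*(s-t)), and sums of them are collapsed using the identity that for every m > 1 the m distinct m-th roots of unity sum to 0, e.g. 1 + exp(2*I*pi/3) + exp(-2*I*pi/3) = 0.)
Hence the multiplicities are chi_1: 1, chi_2: 1, chi_3: 1, chi_4: 2. Dimension check: dim(chi_4)*dim(chi_4) = 3*3 = 9 and sum (mult * dim) = 1*1 + 1*1 + 1*1 + 2*3 = 9.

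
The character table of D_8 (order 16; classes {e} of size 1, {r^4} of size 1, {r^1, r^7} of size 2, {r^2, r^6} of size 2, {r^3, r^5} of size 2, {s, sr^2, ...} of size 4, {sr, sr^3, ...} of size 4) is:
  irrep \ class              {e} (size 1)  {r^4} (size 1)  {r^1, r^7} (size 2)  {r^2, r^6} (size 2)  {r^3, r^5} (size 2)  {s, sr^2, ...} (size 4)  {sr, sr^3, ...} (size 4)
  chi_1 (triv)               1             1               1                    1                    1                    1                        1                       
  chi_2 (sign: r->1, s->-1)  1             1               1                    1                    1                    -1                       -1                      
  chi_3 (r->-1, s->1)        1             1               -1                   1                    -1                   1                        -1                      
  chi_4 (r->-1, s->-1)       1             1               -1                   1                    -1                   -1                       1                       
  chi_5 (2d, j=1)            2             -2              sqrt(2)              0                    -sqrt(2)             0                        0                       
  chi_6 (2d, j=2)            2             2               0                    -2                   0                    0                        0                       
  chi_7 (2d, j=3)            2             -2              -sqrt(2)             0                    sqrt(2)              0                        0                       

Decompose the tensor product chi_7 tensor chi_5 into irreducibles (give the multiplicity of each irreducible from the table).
chi_7 tensor chi_5 = chi_3 + chi_4 + chi_6 (all other irreducibles have multiplicity 0).

Proof sketch: The character of a tensor product is the pointwise product (chi_7 * chi_5)(C) = chi_7(C) * chi_5(C):
  {e}: (2)*(2), {r^4}: (-2)*(-2), {r^1, r^7}: (-sqrt(2))*(sqrt(2)), {r^2, r^6}: (0)*(0), {r^3, r^5}: (sqrt(2))*(-sqrt(2)), {s, sr^2, ...}: (0)*(0), {sr, sr^3, ...}: (0)*(0)
so (chi_7 * chi_5) takes values
  {e} -> 4, {r^4} -> 4, {r^1, r^7} -> -2, {r^2, r^6} -> 0, {r^3, r^5} -> -2, {s, sr^2, ...} -> 0, {sr, sr^3, ...} -> 0.
Now take the inner product of this character with each irreducible chi from the table, <chi_7*chi_5, chi> = (1/16) sum_C |C| (chi_7*chi_5)(C) conj(chi(C)):
  <chi_7*chi_5, chi_1> = (1/16)[1*(4)*conj(1) + 1*(4)*conj(1) + 2*(-2)*conj(1) + 2*(0)*conj(1) + 2*(-2)*conj(1) + 4*(0)*conj(1) + 4*(0)*conj(1)]
      = (1/16)[(4) + (4) + (-4) + (0) + (-4) + (0) + (0)] = 0/16 = 0
  <chi_7*chi_5, chi_2> = (1/16)[1*(4)*conj(1) + 1*(4)*conj(1) + 2*(-2)*conj(1) + 2*(0)*conj(1) + 2*(-2)*conj(1) + 4*(0)*conj(-1) + 4*(0)*conj(-1)]
      = (1/16)[(4) + (4) + (-4) + (0) + (-4) + (0) + (0)] = 0/16 = 0
  <chi_7*chi_5, chi_3> = (1/16)[1*(4)*conj(1) + 1*(4)*conj(1) + 2*(-2)*conj(-1) + 2*(0)*conj(1) + 2*(-2)*conj(-1) + 4*(0)*conj(1) + 4*(0)*conj(-1)]
      = (1/16)[(4) + (4) + (4) + (0) + (4) + (0) + (0)] = 16/16 = 1
  <chi_7*chi_5, chi_4> = (1/16)[1*(4)*conj(1) + 1*(4)*conj(1) + 2*(-2)*conj(-1) + 2*(0)*conj(1) + 2*(-2)*conj(-1) + 4*(0)*conj(-1) + 4*(0)*conj(1)]
      = (1/16)[(4) + (4) + (4) + (0) + (4) + (0) + (0)] = 16/16 = 1
  <chi_7*chi_5, chi_5> = (1/16)[1*(4)*conj(2) + 1*(4)*conj(-2) + 2*(-2)*conj(sqrt(2)) + 2*(0)*conj(0) + 2*(-2)*conj(-sqrt(2)) + 4*(0)*conj(0) + 4*(0)*conj(0)]
      = (1/16)[(8) + (-8) + (-4*sqrt(2)) + (0) + (4*sqrt(2)) + (0) + (0)] = 0/16 = 0
  <chi_7*chi_5, chi_6> = (1/16)[1*(4)*conj(2) + 1*(4)*conj(2) + 2*(-2)*conj(0) + 2*(0)*conj(-2) + 2*(-2)*conj(0) + 4*(0)*conj(0) + 4*(0)*conj(0)]
      = (1/16)[(8) + (8) + (0) + (0) + (0) + (0) + (0)] = 16/16 = 1
  <chi_7*chi_5, chi_7> = (1/16)[1*(4)*conj(2) + 1*(4)*conj(-2) + 2*(-2)*conj(-sqrt(2)) + 2*(0)*conj(0) + 2*(-2)*conj(sqrt(2)) + 4*(0)*conj(0) + 4*(0)*conj(0)]
      = (1/16)[(8) + (-8) + (4*sqrt(2)) + (0) + (-4*sqrt(2)) + (0) + (0)] = 0/16 = 0
Hence the multiplicities are chi_3: 1, chi_4: 1, chi_6: 1. Dimension check: dim(chi_7)*dim(chi_5) = 2*2 = 4 and sum (mult * dim) = 1*1 + 1*1 + 1*2 = 4.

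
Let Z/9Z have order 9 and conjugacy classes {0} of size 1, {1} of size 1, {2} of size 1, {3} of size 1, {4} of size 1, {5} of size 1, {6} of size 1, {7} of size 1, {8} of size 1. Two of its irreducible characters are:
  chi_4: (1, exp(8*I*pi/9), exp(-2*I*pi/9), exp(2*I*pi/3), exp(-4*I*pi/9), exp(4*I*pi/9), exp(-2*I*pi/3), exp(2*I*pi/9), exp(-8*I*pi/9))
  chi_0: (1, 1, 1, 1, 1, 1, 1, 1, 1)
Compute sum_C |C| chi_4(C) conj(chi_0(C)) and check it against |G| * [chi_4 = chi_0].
Sum = 0; so <chi_4, chi_0> = 0 (distinct irreducibles are orthogonal).

Details: Compute term by term over conjugacy classes (|C| * chi_4(C) * conj(chi_0(C))):
  1*(1)*conj(1) + 1*(exp(8*I*pi/9))*conj(1) + 1*(exp(-2*I*pi/9))*conj(1) + 1*(exp(2*I*pi/3))*conj(1) + 1*(exp(-4*I*pi/9))*conj(1) + 1*(exp(4*I*pi/9))*conj(1) + 1*(exp(-2*I*pi/3))*conj(1) + 1*(exp(2*I*pi/9))*conj(1) + 1*(exp(-8*I*pi/9))*conj(1)
  = (1) + (exp(8*I*pi/9)) + (exp(-2*I*pi/9)) + (exp(2*I*pi/3)) + (exp(-4*I*pi/9)) + (exp(4*I*pi/9)) + (exp(-2*I*pi/3)) + (exp(2*I*pi/9)) + (exp(-8*I*pi/9))
  = 0.
(Exp terms are combined using exp(i*s)*conj(exp(i*t)) = exp(i*(s-t)), and sums of them are collapsed using the identity that for every m > 1 the m distinct m-th roots of unity sum to 0, e.g. 1 + exp(2*I*pi/3) + exp(-2*I*pi/3) = 0.)
Dividing by |G| = 9 gives 0/9 = 0, matching the row-orthogonality relation <chi_4, chi_0> = [chi_4 = chi_0].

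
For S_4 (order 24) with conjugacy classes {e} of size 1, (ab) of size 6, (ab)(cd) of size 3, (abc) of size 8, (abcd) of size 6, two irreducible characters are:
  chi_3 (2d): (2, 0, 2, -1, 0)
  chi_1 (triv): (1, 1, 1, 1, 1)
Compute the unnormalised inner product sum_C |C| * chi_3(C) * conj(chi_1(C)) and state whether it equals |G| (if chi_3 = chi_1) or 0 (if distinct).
Sum = 0; so <chi_3, chi_1> = 0 (distinct irreducibles are orthogonal).

Compute term by term over conjugacy classes (|C| * chi_3(C) * conj(chi_1(C))):
  1*(2)*conj(1) + 6*(0)*conj(1) + 3*(2)*conj(1) + 8*(-1)*conj(1) + 6*(0)*conj(1)
  = (2) + (0) + (6) + (-8) + (0)
  = 0.
Dividing by |G| = 24 gives 0/24 = 0, matching the row-orthogonality relation <chi_3, chi_1> = [chi_3 = chi_1].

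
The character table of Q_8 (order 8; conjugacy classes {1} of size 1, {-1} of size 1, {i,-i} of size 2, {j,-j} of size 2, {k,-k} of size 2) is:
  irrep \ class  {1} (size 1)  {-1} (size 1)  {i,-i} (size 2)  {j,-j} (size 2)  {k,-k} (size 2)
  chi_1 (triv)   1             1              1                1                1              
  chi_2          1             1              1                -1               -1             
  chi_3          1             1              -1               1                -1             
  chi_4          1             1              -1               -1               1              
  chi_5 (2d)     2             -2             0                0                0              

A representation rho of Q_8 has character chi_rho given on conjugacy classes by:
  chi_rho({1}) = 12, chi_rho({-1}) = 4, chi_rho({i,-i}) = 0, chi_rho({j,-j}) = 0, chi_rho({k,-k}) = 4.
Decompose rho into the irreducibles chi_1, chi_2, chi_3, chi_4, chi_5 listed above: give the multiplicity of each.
Multiplicities: chi_1: 3, chi_2: 1, chi_3: 1, chi_4: 3, chi_5: 2.

Explanation: Use <chi_rho, chi> = (1/|G|) sum_C |C| * chi_rho(C) * conj(chi(C)) with |G| = 8 for each irreducible chi in the table:
  <chi_rho, chi_1> = (1/8)[1*(12)*conj(1) + 1*(4)*conj(1) + 2*(0)*conj(1) + 2*(0)*conj(1) + 2*(4)*conj(1)]
      = (1/8)[(12) + (4) + (0) + (0) + (8)] = 24/8 = 3
  <chi_rho, chi_2> = (1/8)[1*(12)*conj(1) + 1*(4)*conj(1) + 2*(0)*conj(1) + 2*(0)*conj(-1) + 2*(4)*conj(-1)]
      = (1/8)[(12) + (4) + (0) + (0) + (-8)] = 8/8 = 1
  <chi_rho, chi_3> = (1/8)[1*(12)*conj(1) + 1*(4)*conj(1) + 2*(0)*conj(-1) + 2*(0)*conj(1) + 2*(4)*conj(-1)]
      = (1/8)[(12) + (4) + (0) + (0) + (-8)] = 8/8 = 1
  <chi_rho, chi_4> = (1/8)[1*(12)*conj(1) + 1*(4)*conj(1) + 2*(0)*conj(-1) + 2*(0)*conj(-1) + 2*(4)*conj(1)]
      = (1/8)[(12) + (4) + (0) + (0) + (8)] = 24/8 = 3
  <chi_rho, chi_5> = (1/8)[1*(12)*conj(2) + 1*(4)*conj(-2) + 2*(0)*conj(0) + 2*(0)*conj(0) + 2*(4)*conj(0)]
      = (1/8)[(24) + (-8) + (0) + (0) + (0)] = 16/8 = 2
Dimension check: dim(rho) = sum (mult * dim) = 3*1 + 1*1 + 1*1 + 3*1 + 2*2 = 12 = chi_rho(e) = 12.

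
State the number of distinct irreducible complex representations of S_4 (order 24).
5

Derivation: The number of irreducible complex representations of a finite group equals its number of conjugacy classes. Conjugacy classes in S_4 correspond to cycle types, i.e. partitions of 4; there are p(4) = 5 of them, so S_4 (order 24) has exactly 5 irreducible complex representations.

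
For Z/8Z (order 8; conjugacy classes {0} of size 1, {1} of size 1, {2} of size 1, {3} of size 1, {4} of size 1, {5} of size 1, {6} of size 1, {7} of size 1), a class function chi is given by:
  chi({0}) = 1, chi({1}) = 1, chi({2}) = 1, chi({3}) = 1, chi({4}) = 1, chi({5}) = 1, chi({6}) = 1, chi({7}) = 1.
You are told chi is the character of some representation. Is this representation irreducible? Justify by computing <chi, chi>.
Irreducible: <chi, chi> = 1.

Working: <chi, chi> = (1/|G|) sum_C |C| * |chi(C)|^2 = (1/8)[1*|1|^2 + 1*|1|^2 + 1*|1|^2 + 1*|1|^2 + 1*|1|^2 + 1*|1|^2 + 1*|1|^2 + 1*|1|^2]
  = (1/8)[(1) + (1) + (1) + (1) + (1) + (1) + (1) + (1)] = 8/8 = 1.
(Exp terms are combined using exp(i*s)*conj(exp(i*t)) = exp(i*(s-t)), and sums of them are collapsed using the identity that for every m > 1 the m distinct m-th roots of unity sum to 0, e.g. 1 + exp(2*I*pi/3) + exp(-2*I*pi/3) = 0.)
A character is irreducible iff <chi, chi> = 1, so this representation is irreducible.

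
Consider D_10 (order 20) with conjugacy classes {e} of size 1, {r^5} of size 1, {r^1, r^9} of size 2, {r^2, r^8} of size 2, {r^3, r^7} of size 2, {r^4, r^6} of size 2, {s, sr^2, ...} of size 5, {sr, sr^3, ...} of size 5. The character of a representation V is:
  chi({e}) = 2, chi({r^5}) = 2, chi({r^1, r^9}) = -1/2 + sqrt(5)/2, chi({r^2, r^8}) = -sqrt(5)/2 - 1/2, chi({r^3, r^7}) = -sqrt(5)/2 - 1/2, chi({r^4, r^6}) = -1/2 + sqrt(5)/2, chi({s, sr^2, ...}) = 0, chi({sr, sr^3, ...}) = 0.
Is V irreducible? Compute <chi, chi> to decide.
Irreducible: <chi, chi> = 1.

Argument: <chi, chi> = (1/|G|) sum_C |C| * |chi(C)|^2 = (1/20)[1*|2|^2 + 1*|2|^2 + 2*|-1/2 + sqrt(5)/2|^2 + 2*|-sqrt(5)/2 - 1/2|^2 + 2*|-sqrt(5)/2 - 1/2|^2 + 2*|-1/2 + sqrt(5)/2|^2 + 5*|0|^2 + 5*|0|^2]
  = (1/20)[(4) + (4) + (3 - sqrt(5)) + (sqrt(5) + 3) + (sqrt(5) + 3) + (3 - sqrt(5)) + (0) + (0)] = 20/20 = 1.
A character is irreducible iff <chi, chi> = 1, so this representation is irreducible.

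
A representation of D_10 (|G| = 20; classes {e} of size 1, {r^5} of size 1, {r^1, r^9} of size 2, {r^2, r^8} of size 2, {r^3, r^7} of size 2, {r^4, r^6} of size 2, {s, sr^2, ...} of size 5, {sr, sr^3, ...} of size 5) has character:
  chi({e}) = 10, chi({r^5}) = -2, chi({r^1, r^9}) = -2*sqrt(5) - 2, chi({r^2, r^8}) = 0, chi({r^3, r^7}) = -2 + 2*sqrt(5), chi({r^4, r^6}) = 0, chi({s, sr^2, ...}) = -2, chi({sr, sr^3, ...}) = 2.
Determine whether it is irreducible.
Not irreducible (reducible): <chi, chi> = 12 > 1.

Details: <chi, chi> = (1/|G|) sum_C |C| * |chi(C)|^2 = (1/20)[1*|10|^2 + 1*|-2|^2 + 2*|-2*sqrt(5) - 2|^2 + 2*|0|^2 + 2*|-2 + 2*sqrt(5)|^2 + 2*|0|^2 + 5*|-2|^2 + 5*|2|^2]
  = (1/20)[(100) + (4) + (16*sqrt(5) + 48) + (0) + (48 - 16*sqrt(5)) + (0) + (20) + (20)] = 240/20 = 12.
A character is irreducible iff <chi, chi> = 1, so this representation is reducible.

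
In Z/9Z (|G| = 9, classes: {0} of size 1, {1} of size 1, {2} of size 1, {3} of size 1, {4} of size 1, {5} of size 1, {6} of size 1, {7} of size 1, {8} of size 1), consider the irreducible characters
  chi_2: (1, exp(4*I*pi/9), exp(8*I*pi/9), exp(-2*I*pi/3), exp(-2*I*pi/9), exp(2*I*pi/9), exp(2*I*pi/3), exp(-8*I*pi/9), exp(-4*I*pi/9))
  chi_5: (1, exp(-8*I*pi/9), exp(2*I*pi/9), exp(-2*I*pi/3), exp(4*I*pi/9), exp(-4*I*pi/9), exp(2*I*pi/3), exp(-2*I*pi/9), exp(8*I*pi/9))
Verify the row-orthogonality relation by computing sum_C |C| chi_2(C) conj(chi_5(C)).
Sum = 0; so <chi_2, chi_5> = 0 (distinct irreducibles are orthogonal).

Reasoning: Compute term by term over conjugacy classes (|C| * chi_2(C) * conj(chi_5(C))):
  1*(1)*conj(1) + 1*(exp(4*I*pi/9))*conj(exp(-8*I*pi/9)) + 1*(exp(8*I*pi/9))*conj(exp(2*I*pi/9)) + 1*(exp(-2*I*pi/3))*conj(exp(-2*I*pi/3)) + 1*(exp(-2*I*pi/9))*conj(exp(4*I*pi/9)) + 1*(exp(2*I*pi/9))*conj(exp(-4*I*pi/9)) + 1*(exp(2*I*pi/3))*conj(exp(2*I*pi/3)) + 1*(exp(-8*I*pi/9))*conj(exp(-2*I*pi/9)) + 1*(exp(-4*I*pi/9))*conj(exp(8*I*pi/9))
  = (1) + (exp(-2*I*pi/3)) + (exp(2*I*pi/3)) + (1) + (exp(-2*I*pi/3)) + (exp(2*I*pi/3)) + (1) + (exp(-2*I*pi/3)) + (exp(2*I*pi/3))
  = 0.
(Exp terms are combined using exp(i*s)*conj(exp(i*t)) = exp(i*(s-t)), and sums of them are collapsed using the identity that for every m > 1 the m distinct m-th roots of unity sum to 0, e.g. 1 + exp(2*I*pi/3) + exp(-2*I*pi/3) = 0.)
Dividing by |G| = 9 gives 0/9 = 0, matching the row-orthogonality relation <chi_2, chi_5> = [chi_2 = chi_5].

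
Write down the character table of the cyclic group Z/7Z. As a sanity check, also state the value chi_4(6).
Character table of Z/7Z (irreps indexed chi_0,...,chi_6 with chi_k(m) = zeta_7^(k*m), zeta_7 = exp(2*pi*i/7)):
  irrep \ class  {0} (size 1)  {1} (size 1)    {2} (size 1)    {3} (size 1)    {4} (size 1)    {5} (size 1)    {6} (size 1)  
  chi_0          1             1               1               1               1               1               1             
  chi_1          1             exp(2*I*pi/7)   exp(4*I*pi/7)   exp(6*I*pi/7)   exp(-6*I*pi/7)  exp(-4*I*pi/7)  exp(-2*I*pi/7)
  chi_2          1             exp(4*I*pi/7)   exp(-6*I*pi/7)  exp(-2*I*pi/7)  exp(2*I*pi/7)   exp(6*I*pi/7)   exp(-4*I*pi/7)
  chi_3          1             exp(6*I*pi/7)   exp(-2*I*pi/7)  exp(4*I*pi/7)   exp(-4*I*pi/7)  exp(2*I*pi/7)   exp(-6*I*pi/7)
  chi_4          1             exp(-6*I*pi/7)  exp(2*I*pi/7)   exp(-4*I*pi/7)  exp(4*I*pi/7)   exp(-2*I*pi/7)  exp(6*I*pi/7) 
  chi_5          1             exp(-4*I*pi/7)  exp(6*I*pi/7)   exp(2*I*pi/7)   exp(-2*I*pi/7)  exp(-6*I*pi/7)  exp(4*I*pi/7) 
  chi_6          1             exp(-2*I*pi/7)  exp(-4*I*pi/7)  exp(-6*I*pi/7)  exp(6*I*pi/7)   exp(4*I*pi/7)   exp(2*I*pi/7) 

Spot check: chi_4(6) = zeta_7^(4*6) = zeta_7^24 = exp(6*I*pi/7).

Proof sketch: Z/7Z is abelian, so all 7 irreducible complex representations are 1-dimensional. They are given by chi_k(m) = zeta_7^(k*m) for k = 0,...,6. Row orthogonality: sum_m chi_k(m) conj(chi_l(m)) = 7 * [k = l].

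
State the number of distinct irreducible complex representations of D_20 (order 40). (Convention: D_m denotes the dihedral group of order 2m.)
13

Justification: The number of irreducible complex representations of a finite group equals its number of conjugacy classes. D_20 has 13 conjugacy classes (n/2 + 3 for n even), so D_20 (order 40) has exactly 13 irreducible complex representations.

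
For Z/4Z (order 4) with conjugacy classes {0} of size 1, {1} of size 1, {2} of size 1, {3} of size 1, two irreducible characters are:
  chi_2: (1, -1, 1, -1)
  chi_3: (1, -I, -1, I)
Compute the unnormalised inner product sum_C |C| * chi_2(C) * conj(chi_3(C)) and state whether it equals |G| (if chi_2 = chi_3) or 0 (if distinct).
Sum = 0; so <chi_2, chi_3> = 0 (distinct irreducibles are orthogonal).

Why: Compute term by term over conjugacy classes (|C| * chi_2(C) * conj(chi_3(C))):
  1*(1)*conj(1) + 1*(-1)*conj(-I) + 1*(1)*conj(-1) + 1*(-1)*conj(I)
  = (1) + (-I) + (-1) + (I)
  = 0.
(Exp terms are combined using exp(i*s)*conj(exp(i*t)) = exp(i*(s-t)), and sums of them are collapsed using the identity that for every m > 1 the m distinct m-th roots of unity sum to 0, e.g. 1 + exp(2*I*pi/3) + exp(-2*I*pi/3) = 0.)
Dividing by |G| = 4 gives 0/4 = 0, matching the row-orthogonality relation <chi_2, chi_3> = [chi_2 = chi_3].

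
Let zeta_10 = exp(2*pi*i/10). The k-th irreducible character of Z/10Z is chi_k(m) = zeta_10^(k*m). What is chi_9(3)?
chi_9(3) = zeta_10^27 = exp(-3*I*pi/5)

Details: chi_9(3) = zeta_10^(9*3) = zeta_10^27. Since zeta_10^10 = 1, this equals zeta_10^7 = exp(2*pi*i*7/10) = exp(-3*I*pi/5).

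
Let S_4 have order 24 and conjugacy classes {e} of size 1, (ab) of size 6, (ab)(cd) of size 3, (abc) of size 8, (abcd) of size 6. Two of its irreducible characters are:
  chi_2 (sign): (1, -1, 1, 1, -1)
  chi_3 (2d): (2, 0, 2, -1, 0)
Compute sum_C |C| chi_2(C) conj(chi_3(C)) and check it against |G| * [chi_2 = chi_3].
Sum = 0; so <chi_2, chi_3> = 0 (distinct irreducibles are orthogonal).

Details: Compute term by term over conjugacy classes (|C| * chi_2(C) * conj(chi_3(C))):
  1*(1)*conj(2) + 6*(-1)*conj(0) + 3*(1)*conj(2) + 8*(1)*conj(-1) + 6*(-1)*conj(0)
  = (2) + (0) + (6) + (-8) + (0)
  = 0.
Dividing by |G| = 24 gives 0/24 = 0, matching the row-orthogonality relation <chi_2, chi_3> = [chi_2 = chi_3].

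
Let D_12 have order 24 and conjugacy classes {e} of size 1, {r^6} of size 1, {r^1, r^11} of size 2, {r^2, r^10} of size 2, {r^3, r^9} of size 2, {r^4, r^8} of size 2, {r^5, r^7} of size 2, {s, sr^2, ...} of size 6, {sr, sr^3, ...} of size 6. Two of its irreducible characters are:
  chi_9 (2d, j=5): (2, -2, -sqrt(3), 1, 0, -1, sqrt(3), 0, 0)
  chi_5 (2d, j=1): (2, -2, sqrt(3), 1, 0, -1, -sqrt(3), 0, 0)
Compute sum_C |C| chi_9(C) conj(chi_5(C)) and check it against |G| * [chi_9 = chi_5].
Sum = 0; so <chi_9, chi_5> = 0 (distinct irreducibles are orthogonal).

Working: Compute term by term over conjugacy classes (|C| * chi_9(C) * conj(chi_5(C))):
  1*(2)*conj(2) + 1*(-2)*conj(-2) + 2*(-sqrt(3))*conj(sqrt(3)) + 2*(1)*conj(1) + 2*(0)*conj(0) + 2*(-1)*conj(-1) + 2*(sqrt(3))*conj(-sqrt(3)) + 6*(0)*conj(0) + 6*(0)*conj(0)
  = (4) + (4) + (-6) + (2) + (0) + (2) + (-6) + (0) + (0)
  = 0.
Dividing by |G| = 24 gives 0/24 = 0, matching the row-orthogonality relation <chi_9, chi_5> = [chi_9 = chi_5].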